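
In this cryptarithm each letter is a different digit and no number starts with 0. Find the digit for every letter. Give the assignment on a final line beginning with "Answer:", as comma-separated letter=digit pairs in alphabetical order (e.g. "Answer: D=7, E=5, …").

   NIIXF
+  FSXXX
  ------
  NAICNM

Step 1. [N] N is the leading digit of a 6-digit sum of two 5-digit numbers; the final carry is exactly 1, so N=1.
Step 2. [col 1: F + X ≡ M (mod 10)] several values work for F in column 1 (F + X ≡ M (mod 10), carry-in 0); try F=8. So F=8.
Step 3. [col 1: F + X ≡ M (mod 10)] M=3 is one option consistent with column 1 (F + X ≡ M (mod 10), carry-in 0) — take it, so M=3.
Step 4. [col 1: F + X ≡ M (mod 10)] in column 1 we have F+X≡M with carry-in 0; given F=8, M=3 and digits 1,3,8 already taken and all letters distinct, that pins X to 5. So X=5.
Step 5. [col 3: I + X ≡ C (mod 10)] several values work for C in column 3 (I + X ≡ C (mod 10), carry-in 1); try C=2. So C=2.
Step 6. [col 3: I + X ≡ C (mod 10)] from column 3 (X=5, C=2, carry-in 1, digits 1,2,3,5,8 already taken and all letters distinct): I must equal 6, so I=6.
Step 7. [col 4: I + S ≡ I (mod 10)] column 4: given I=6, carry-in 1, and digits 1,2,3,5,6,8 already taken and all letters distinct, I+S≡I (mod 10) forces S=9. So S=9.
Step 8. [col 5: N + F ≡ A (mod 10)] from column 5 (N=1, F=8, carry-in 1, digits 1,2,3,5,6,8,9 already taken and all letters distinct): A must equal 0 ⇒ A=0.

Answer: A=0, C=2, F=8, I=6, M=3, N=1, S=9, X=5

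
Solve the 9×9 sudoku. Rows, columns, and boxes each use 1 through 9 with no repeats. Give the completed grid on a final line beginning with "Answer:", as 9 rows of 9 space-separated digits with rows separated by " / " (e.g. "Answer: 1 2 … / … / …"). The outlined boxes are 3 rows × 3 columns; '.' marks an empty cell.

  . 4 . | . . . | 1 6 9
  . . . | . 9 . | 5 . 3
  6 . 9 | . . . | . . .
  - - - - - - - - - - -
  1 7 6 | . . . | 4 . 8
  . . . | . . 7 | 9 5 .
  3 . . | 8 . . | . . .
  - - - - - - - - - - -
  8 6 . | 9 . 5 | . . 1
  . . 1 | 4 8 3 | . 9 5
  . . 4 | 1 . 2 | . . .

Step 1. [r5c5∈{1,2,3,4,6}] 1 has one home in row 5: r5c5 ⇒ r5c5=1.
Step 2. [r8c2∈{2}] r8c2 has the single candidate 2 ⇒ r8c2=2.
Step 3. [r3c9∈{2,4,7}] r3c9 is the only open cell in col 9 admitting 4, so r3c9=4.
Step 4. [r5c4∈{2,3,6}] in row 5, 3 fits only at r5c4, so r5c4=3.
Step 5. [r7c5∈{7}] r7c5 has the single candidate 7 ⇒ r7c5=7.
Step 6. [r2c6∈{1,4,6,8}] 4 has one home in row 2: r2c6 ⇒ r2c6=4.
Step 7. [r8c7∈{6,7}] row 8 places 6 nowhere but r8c7. So r8c7=6.
Step 8. [r9c9∈{7}] only 7 remains possible at r9c9. So r9c9=7.
Step 9. [r7c3∈{3}] nothing but 3 survives at r7c3, so r7c3=3.
Step 10. [r3c2∈{1,3,5,8}] across col 2, 3 lands solely at r3c2 ⇒ r3c2=3.
Step 11. [r6c2∈{5,9}] r6c2 is the only open cell in box 4 admitting 9 ⇒ r6c2=9.
Step 12. [r6c5∈{2,4,5,6}] 4 has one home in row 6: r6c5. So r6c5=4.
Step 13. [r7c7∈{2}] r7c7's peers cover all but 2 ⇒ r7c7=2.
Step 14. [r6c8∈{1,2,7}] r6c8 is the only open cell in row 6 admitting 1. So r6c8=1.
Step 15. [r5c2∈{8}] r5c2 is down to just 8. So r5c2=8.
Step 16. [r5c3∈{2}] r5c3's peers cover all but 2. So r5c3=2.
Step 17. [r2c4∈{2,6,7}] row 2 places 6 nowhere but r2c4 ⇒ r2c4=6.
Step 18. [r1c6∈{8}] r1c6's peers cover all but 8 ⇒ r1c6=8.
Step 19. [r8c1∈{7}] r8c1 is down to just 7. So r8c1=7.
Step 20. [r9c7∈{3,8}] 3 has one home in col 7: r9c7. So r9c7=3.
Step 21. [r3c7∈{7,8}] r3c7 is the only open cell in col 7 admitting 8. So r3c7=8.
Step 22. [r6c9∈{2,6}] across row 6, 2 lands solely at r6c9, so r6c9=2.
Step 23. [r2c1∈{2}] r2c1 has the single candidate 2. So r2c1=2.
Step 24. [r1c1∈{5}] r1c1's peers cover all but 5 ⇒ r1c1=5.
Step 25. [r3c8∈{2,7}] in col 8, 2 fits only at r3c8 ⇒ r3c8=2.
Step 26. [r1c3∈{7}] r1c3's peers cover all but 7, so r1c3=7.
Step 27. [r3c5∈{5}] r3c5's peers cover all but 5 ⇒ r3c5=5.
Step 28. [r1c4∈{2}] r1c4 is down to just 2, so r1c4=2.
Step 29. [r6c6∈{6}] r6c6 has the single candidate 6 ⇒ r6c6=6.
Step 30. [r2c3∈{8}] nothing but 8 survives at r2c3 ⇒ r2c3=8.
Step 31. [r1c5∈{3}] r1c5 has the single candidate 3. So r1c5=3.
Step 32. [r6c7∈{7}] r6c7 has the single candidate 7, so r6c7=7.
Step 33. [r3c4∈{7}] nothing but 7 survives at r3c4 ⇒ r3c4=7.
Step 34. [r3c6∈{1}] r3c6 has the single candidate 1, so r3c6=1.
Step 35. [r5c9∈{6}] nothing but 6 survives at r5c9, so r5c9=6.
Step 36. [r2c2∈{1}] r2c2 has the single candidate 1, so r2c2=1.
Step 37. [r6c3∈{5}] r6c3 is down to just 5 ⇒ r6c3=5.
Step 38. [r4c8∈{3}] r4c8's peers cover all but 3. So r4c8=3.
Step 39. [r9c5∈{6}] r9c5's peers cover all but 6 ⇒ r9c5=6.
Step 40. [r4c4∈{5}] r4c4's peers cover all but 5 ⇒ r4c4=5.
Step 41. [r9c2∈{5}] nothing but 5 survives at r9c2 ⇒ r9c2=5.
Step 42. [r9c1∈{9}] r9c1's peers cover all but 9. So r9c1=9.
Step 43. [r5c1∈{4}] r5c1 is down to just 4 ⇒ r5c1=4.
Step 44. [r4c5∈{2}] r4c5 has the single candidate 2. So r4c5=2.
Step 45. [r7c8∈{4}] r7c8 has the single candidate 4. So r7c8=4.
Step 46. [r2c8∈{7}] only 7 remains possible at r2c8 ⇒ r2c8=7.
Step 47. [r4c6∈{9}] nothing but 9 survives at r4c6. So r4c6=9.
Step 48. [r9c8∈{8}] nothing but 8 survives at r9c8. So r9c8=8.

Answer: 5 4 7 2 3 8 1 6 9 / 2 1 8 6 9 4 5 7 3 / 6 3 9 7 5 1 8 2 4 / 1 7 6 5 2 9 4 3 8 / 4 8 2 3 1 7 9 5 6 / 3 9 5 8 4 6 7 1 2 / 8 6 3 9 7 5 2 4 1 / 7 2 1 4 8 3 6 9 5 / 9 5 4 1 6 2 3 8 7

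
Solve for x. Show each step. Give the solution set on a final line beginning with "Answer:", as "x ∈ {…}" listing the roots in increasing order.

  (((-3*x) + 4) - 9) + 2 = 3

Step 1. [(((-3*x) + 4) - 9) + 2 = 3] +2 is outermost — subtract 2 both sides. So sub: ((-3*x) + 4) - 9 = 1.
Step 2. [((-3*x) + 4) - 9 = 1] add 9: x sits inside (… - 9). So sub: (-3*x) + 4 = 10.
Step 3. [(-3*x) + 4 = 10] peel the +4: subtract 4 from each side, so sub: -3*x = 6.
Step 4. [-3*x = 6] divide by the outer -3, so div: x = -2.

Answer: x ∈ {-2}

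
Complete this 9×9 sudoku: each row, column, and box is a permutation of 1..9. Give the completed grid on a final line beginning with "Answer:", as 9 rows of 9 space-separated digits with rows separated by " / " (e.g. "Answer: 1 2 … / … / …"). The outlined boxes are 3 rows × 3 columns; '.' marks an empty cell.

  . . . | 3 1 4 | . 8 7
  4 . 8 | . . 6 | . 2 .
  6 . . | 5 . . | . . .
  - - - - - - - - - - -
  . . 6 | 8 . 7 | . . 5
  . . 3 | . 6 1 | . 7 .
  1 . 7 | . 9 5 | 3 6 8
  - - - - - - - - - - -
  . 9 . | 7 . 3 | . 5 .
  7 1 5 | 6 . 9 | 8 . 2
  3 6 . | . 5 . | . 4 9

Step 1. [r9c3∈{2}] r9c3 is down to just 2 ⇒ r9c3=2.
Step 2. [r5c9∈{4}] r5c9's peers cover all but 4. So r5c9=4.
Step 3. [r5c4∈{2}] only 2 remains possible at r5c4. So r5c4=2.
Step 4. [r5c7∈{9}] only 9 remains possible at r5c7. So r5c7=9.
Step 5. [r6c2∈{2,4}] 2 has one home in row 6: r6c2. So r6c2=2.
Step 6. [r1c2∈{5}] r1c2 has the single candidate 5, so r1c2=5.
Step 7. [r3c3∈{1,9}] in col 3, 1 fits only at r3c3. So r3c3=1.
Step 8. [r3c9∈{3}] only 3 remains possible at r3c9, so r3c9=3.
Step 9. [r7c5∈{2,4,8}] row 7 places 2 nowhere but r7c5 ⇒ r7c5=2.
Step 10. [r2c5∈{7}] r2c5 is down to just 7. So r2c5=7.
Step 11. [r2c9∈{1}] r2c9 is down to just 1. So r2c9=1.
Step 12. [r7c7∈{1,6}] r7c7 is the only open cell in row 7 admitting 1 ⇒ r7c7=1.
Step 13. [r1c1∈{2,9}] across row 1, 2 lands solely at r1c1. So r1c1=2.
Step 14. [r6c4∈{4}] r6c4 has the single candidate 4, so r6c4=4.
Step 15. [r9c6∈{8}] r9c6 has the single candidate 8. So r9c6=8.
Step 16. [r5c2∈{8}] nothing but 8 survives at r5c2 ⇒ r5c2=8.
Step 17. [r5c1∈{5}] r5c1's peers cover all but 5 ⇒ r5c1=5.
Step 18. [r3c8∈{9}] r3c8 has the single candidate 9. So r3c8=9.
Step 19. [r4c5∈{3}] nothing but 3 survives at r4c5 ⇒ r4c5=3.
Step 20. [r9c7∈{7}] r9c7 has the single candidate 7. So r9c7=7.
Step 21. [r2c4∈{9}] r2c4 is down to just 9, so r2c4=9.
Step 22. [r9c4∈{1}] r9c4 is down to just 1 ⇒ r9c4=1.
Step 23. [r1c3∈{9}] r1c3 has the single candidate 9 ⇒ r1c3=9.
Step 24. [r2c7∈{5}] nothing but 5 survives at r2c7. So r2c7=5.
Step 25. [r3c6∈{2}] r3c6 has the single candidate 2. So r3c6=2.
Step 26. [r7c1∈{8}] nothing but 8 survives at r7c1, so r7c1=8.
Step 27. [r8c8∈{3}] only 3 remains possible at r8c8 ⇒ r8c8=3.
Step 28. [r4c7∈{2}] r4c7 is down to just 2, so r4c7=2.
Step 29. [r4c2∈{4}] r4c2 has the single candidate 4 ⇒ r4c2=4.
Step 30. [r7c3∈{4}] r7c3 has the single candidate 4 ⇒ r7c3=4.
Step 31. [r4c8∈{1}] r4c8's peers cover all but 1, so r4c8=1.
Step 32. [r2c2∈{3}] nothing but 3 survives at r2c2. So r2c2=3.
Step 33. [r3c5∈{8}] r3c5's peers cover all but 8. So r3c5=8.
Step 34. [r4c1∈{9}] r4c1's peers cover all but 9, so r4c1=9.
Step 35. [r8c5∈{4}] r8c5's peers cover all but 4, so r8c5=4.
Step 36. [r3c2∈{7}] only 7 remains possible at r3c2 ⇒ r3c2=7.
Step 37. [r1c7∈{6}] only 6 remains possible at r1c7. So r1c7=6.
Step 38. [r7c9∈{6}] nothing but 6 survives at r7c9, so r7c9=6.
Step 39. [r3c7∈{4}] nothing but 4 survives at r3c7, so r3c7=4.

Answer: 2 5 9 3 1 4 6 8 7 / 4 3 8 9 7 6 5 2 1 / 6 7 1 5 8 2 4 9 3 / 9 4 6 8 3 7 2 1 5 / 5 8 3 2 6 1 9 7 4 / 1 2 7 4 9 5 3 6 8 / 8 9 4 7 2 3 1 5 6 / 7 1 5 6 4 9 8 3 2 / 3 6 2 1 5 8 7 4 9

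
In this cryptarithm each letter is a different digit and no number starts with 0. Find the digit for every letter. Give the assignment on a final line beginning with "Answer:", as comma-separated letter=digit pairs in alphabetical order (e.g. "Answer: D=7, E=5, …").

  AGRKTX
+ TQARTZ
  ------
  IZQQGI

Step 1. [col 1: X + Z ≡ I (mod 10)] X=9 is one option consistent with column 1 (X + Z ≡ I (mod 10), carry-in 0) — take it ⇒ X=9.
Step 2. [col 1: X + Z ≡ I (mod 10)] several values work for Z in column 1 (X + Z ≡ I (mod 10), carry-in 0); try Z=8 ⇒ Z=8.
Step 3. [col 1: X + Z ≡ I (mod 10)] in column 1 we have X+Z≡I with carry-in 0; given X=9, Z=8 and digits 8,9 already taken and all letters distinct, that pins I to 7. So I=7.
Step 4. [col 2: T + T ≡ G (mod 10)] no forcing yet in column 2 (carry-in 1); T=6 is free and consistent — try it. So T=6.
Step 5. [col 2: T + T ≡ G (mod 10)] in column 2 we have T+T≡G with carry-in 1; given T=6 and digits 6,7,8,9 already taken and all letters distinct, that pins G to 3. So G=3.
Step 6. [col 3: K + R ≡ Q (mod 10)] column 3 (K + R ≡ Q (mod 10), carry-in 1) doesn't pin K yet; pick K=0 and continue. So K=0.
Step 7. [col 3: K + R ≡ Q (mod 10)] no forcing yet in column 3 (carry-in 1); R=4 is free and consistent — try it, so R=4.
Step 8. [col 3: K + R ≡ Q (mod 10)] in column 3 we have K+R≡Q with carry-in 1; given K=0, R=4 and digits 0,3,4,6,7,8,9 already taken and all letters distinct, that pins Q to 5 ⇒ Q=5.
Step 9. [col 4: R + A ≡ Q (mod 10)] column 4: given R=4, Q=5, carry-in 0, and digits 0,3,4,5,6,7,8,9 already taken and all letters distinct, R+A≡Q (mod 10) forces A=1. So A=1.

Answer: A=1, G=3, I=7, K=0, Q=5, R=4, T=6, X=9, Z=8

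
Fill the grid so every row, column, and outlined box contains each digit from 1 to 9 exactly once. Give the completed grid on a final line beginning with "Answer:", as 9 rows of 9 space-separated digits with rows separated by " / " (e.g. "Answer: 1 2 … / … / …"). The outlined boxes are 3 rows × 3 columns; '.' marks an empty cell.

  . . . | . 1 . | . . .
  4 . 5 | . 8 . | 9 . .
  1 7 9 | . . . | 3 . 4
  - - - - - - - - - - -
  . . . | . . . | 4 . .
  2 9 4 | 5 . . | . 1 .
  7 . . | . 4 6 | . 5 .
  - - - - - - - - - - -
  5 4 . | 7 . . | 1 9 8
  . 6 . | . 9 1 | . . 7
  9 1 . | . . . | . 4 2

Step 1. [r1c6∈{2,3,4,5,7,9}] col 6 places 4 nowhere but r1c6. So r1c6=4.
Step 2. [r4c6∈{2,3,7,8,9}] r4c6 is the only open cell in col 6 admitting 9 ⇒ r4c6=9.
Step 3. [r3c8∈{2,6,8}] in row 3, 8 fits only at r3c8 ⇒ r3c8=8.
Step 4. [r9c7∈{5,6}] box 9 places 6 nowhere but r9c7 ⇒ r9c7=6.
Step 5. [r5c9∈{3,6}] in row 5, 6 fits only at r5c9 ⇒ r5c9=6.
Step 6. [r4c9∈{3}] nothing but 3 survives at r4c9. So r4c9=3.
Step 7. [r2c6∈{2,3,7}] box 2 places 7 nowhere but r2c6. So r2c6=7.
Step 8. [r7c5∈{2,3,6}] row 7 places 6 nowhere but r7c5 ⇒ r7c5=6.
Step 9. [r8c4∈{2,3,4,8}] row 8 places 4 nowhere but r8c4. So r8c4=4.
Step 10. [r8c3∈{2,3,8}] r8c3 is the only open cell in row 8 admitting 2. So r8c3=2.
Step 11. [r7c3∈{3}] r7c3 has the single candidate 3 ⇒ r7c3=3.
Step 12. [r1c1∈{3,6,8}] across col 1, 3 lands solely at r1c1 ⇒ r1c1=3.
Step 13. [r1c3∈{6,8}] in box 1, 6 fits only at r1c3, so r1c3=6.
Step 14. [r2c4∈{2,3,6}] in row 2, 3 fits only at r2c4, so r2c4=3.
Step 15. [r9c4∈{8}] r9c4's peers cover all but 8. So r9c4=8.
Step 16. [r1c2∈{2,8}] row 1 places 8 nowhere but r1c2 ⇒ r1c2=8.
Step 17. [r5c6∈{3,8}] across col 6, 8 lands solely at r5c6 ⇒ r5c6=8.
Step 18. [r5c7∈{7}] r5c7 is down to just 7. So r5c7=7.
Step 19. [r4c8∈{2}] only 2 remains possible at r4c8 ⇒ r4c8=2.
Step 20. [r3c5∈{2,5}] 2 has one home in col 5: r3c5 ⇒ r3c5=2.
Step 21. [r9c5∈{3,5}] 5 has one home in col 5: r9c5 ⇒ r9c5=5.
Step 22. [r4c4∈{1}] r4c4 has the single candidate 1, so r4c4=1.
Step 23. [r4c3∈{8}] r4c3 has the single candidate 8. So r4c3=8.
Step 24. [r1c9∈{5}] nothing but 5 survives at r1c9. So r1c9=5.
Step 25. [r6c7∈{8}] r6c7 has the single candidate 8. So r6c7=8.
Step 26. [r6c2∈{3}] only 3 remains possible at r6c2, so r6c2=3.
Step 27. [r6c4∈{2}] r6c4's peers cover all but 2, so r6c4=2.
Step 28. [r1c8∈{7}] r1c8 is down to just 7. So r1c8=7.
Step 29. [r9c6∈{3}] r9c6 is down to just 3. So r9c6=3.
Step 30. [r8c7∈{5}] r8c7's peers cover all but 5, so r8c7=5.
Step 31. [r7c6∈{2}] only 2 remains possible at r7c6. So r7c6=2.
Step 32. [r2c9∈{1}] r2c9 is down to just 1 ⇒ r2c9=1.
Step 33. [r8c8∈{3}] only 3 remains possible at r8c8 ⇒ r8c8=3.
Step 34. [r4c1∈{6}] only 6 remains possible at r4c1 ⇒ r4c1=6.
Step 35. [r4c2∈{5}] r4c2 has the single candidate 5 ⇒ r4c2=5.
Step 36. [r3c4∈{6}] only 6 remains possible at r3c4. So r3c4=6.
Step 37. [r1c7∈{2}] only 2 remains possible at r1c7 ⇒ r1c7=2.
Step 38. [r4c5∈{7}] nothing but 7 survives at r4c5. So r4c5=7.
Step 39. [r3c6∈{5}] r3c6's peers cover all but 5. So r3c6=5.
Step 40. [r2c8∈{6}] r2c8 has the single candidate 6. So r2c8=6.
Step 41. [r1c4∈{9}] r1c4 has the single candidate 9, so r1c4=9.
Step 42. [r9c3∈{7}] nothing but 7 survives at r9c3 ⇒ r9c3=7.
Step 43. [r5c5∈{3}] only 3 remains possible at r5c5. So r5c5=3.
Step 44. [r6c3∈{1}] nothing but 1 survives at r6c3. So r6c3=1.
Step 45. [r6c9∈{9}] r6c9 has the single candidate 9 ⇒ r6c9=9.
Step 46. [r8c1∈{8}] r8c1 is down to just 8, so r8c1=8.
Step 47. [r2c2∈{2}] nothing but 2 survives at r2c2, so r2c2=2.

Answer: 3 8 6 9 1 4 2 7 5 / 4 2 5 3 8 7 9 6 1 / 1 7 9 6 2 5 3 8 4 / 6 5 8 1 7 9 4 2 3 / 2 9 4 5 3 8 7 1 6 / 7 3 1 2 4 6 8 5 9 / 5 4 3 7 6 2 1 9 8 / 8 6 2 4 9 1 5 3 7 / 9 1 7 8 5 3 6 4 2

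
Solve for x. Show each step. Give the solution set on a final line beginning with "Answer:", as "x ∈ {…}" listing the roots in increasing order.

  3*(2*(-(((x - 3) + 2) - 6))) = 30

Step 1. [3*(2*(-(((x - 3) + 2) - 6))) = 30] 3 out front; divide by 3. So div: 2*(-(((x - 3) + 2) - 6)) = 10.
Step 2. [2*(-(((x - 3) + 2) - 6)) = 10] leading coefficient 2: divide by 2. So div: -(((x - 3) + 2) - 6) = 5.
Step 3. [-(((x - 3) + 2) - 6) = 5] LHS negated; negate both sides, so neg: ((x - 3) + 2) - 6 = -5.
Step 4. [((x - 3) + 2) - 6 = -5] -6 is outermost — add 6 both sides, so sub: (x - 3) + 2 = 1.
Step 5. [(x - 3) + 2 = 1] +2 is outermost — subtract 2 both sides. So sub: x - 3 = -1.
Step 6. [x - 3 = -1] -3 is outermost — add 3 both sides, so sub: x = 2.

Answer: x ∈ {2}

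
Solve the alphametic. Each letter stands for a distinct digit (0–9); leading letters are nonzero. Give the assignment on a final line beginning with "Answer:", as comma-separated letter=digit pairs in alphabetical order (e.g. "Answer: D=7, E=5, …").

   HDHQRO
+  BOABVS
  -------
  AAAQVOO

Step 1. [A] the sum has 7 digits but both addends have 6; that extra leading digit A is the final carry, namely 1, so A=1.
Step 2. [col 1: O + S ≡ O (mod 10)] from column 1 (nothing yet, carry-in 0, digits 1 already taken and all letters distinct): S must equal 0, so S=0.
Step 3. [col 1: O + S ≡ O (mod 10)] several values work for O in column 1 (O + S ≡ O (mod 10), carry-in 0); try O=6 ⇒ O=6.
Step 4. [col 2: R + V ≡ O (mod 10)] several values work for R in column 2 (R + V ≡ O (mod 10), carry-in 0); try R=4, so R=4.
Step 5. [col 2: R + V ≡ O (mod 10)] column 2: given R=4, O=6, carry-in 0, and digits 0,1,4,6 already taken and all letters distinct, R+V≡O (mod 10) forces V=2, so V=2.
Step 6. [col 3: Q + B ≡ V (mod 10)] several values work for B in column 3 (Q + B ≡ V (mod 10), carry-in 0); try B=3, so B=3.
Step 7. [col 3: Q + B ≡ V (mod 10)] column 3 reads Q+B+carry(0)=V with B=3, V=2; with digits 0,1,2,3,4,6 already taken and all letters distinct, the only value for Q is 9 ⇒ Q=9.
Step 8. [col 4: H + A ≡ Q (mod 10)] column 4 reads H+A+carry(1)=Q with A=1, Q=9; with digits 0,1,2,3,4,6,9 already taken and all letters distinct, the only value for H is 7 ⇒ H=7.
Step 9. [col 5: D + O ≡ A (mod 10)] in column 5 we have D+O≡A with carry-in 0; given O=6, A=1 and digits 0,1,2,3,4,6,7,9 already taken and all letters distinct, that pins D to 5. So D=5.

Answer: A=1, B=3, D=5, H=7, O=6, Q=9, R=4, S=0, V=2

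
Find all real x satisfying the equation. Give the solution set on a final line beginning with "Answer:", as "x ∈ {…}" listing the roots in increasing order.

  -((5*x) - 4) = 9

Step 1. [-((5*x) - 4) = 9] flip signs both sides, so neg: (5*x) - 4 = -9.
Step 2. [(5*x) - 4 = -9] the outer -4 inverts by adding 4 ⇒ sub: 5*x = -5.
Step 3. [5*x = -5] 5 out front; divide by 5, so div: x = -1.

Answer: x ∈ {-1}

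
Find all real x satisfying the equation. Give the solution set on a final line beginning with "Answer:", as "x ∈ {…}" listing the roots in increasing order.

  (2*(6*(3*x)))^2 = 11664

Step 1. [(2*(6*(3*x)))^2 = 11664] √ both sides: 11664 ≥ 0 gives two branches. So sqrt: 2*(6*(3*x)) = 108 or -108.
Step 2. [2*(6*(3*x)) = 108 or -108] 2 out front; divide by 2. So div: 6*(3*x) = 54 or -54.
Step 3. [6*(3*x) = 54 or -54] divide by the outer 6. So div: 3*x = 9 or -9.
Step 4. [3*x = 9 or -9] leading coefficient 3: divide by 3. So div: x = 3 or -3.

Answer: x ∈ {-3, 3}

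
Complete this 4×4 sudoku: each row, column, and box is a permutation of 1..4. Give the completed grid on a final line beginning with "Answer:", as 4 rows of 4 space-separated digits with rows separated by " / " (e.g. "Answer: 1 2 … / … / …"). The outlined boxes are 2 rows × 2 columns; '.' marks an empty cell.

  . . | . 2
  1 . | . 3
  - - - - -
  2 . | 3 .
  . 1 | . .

Step 1. [r3c2∈{4}] r3c2 is down to just 4, so r3c2=4.
Step 2. [r1c1∈{3,4}] 4 has one home in col 1: r1c1 ⇒ r1c1=4.
Step 3. [r2c3∈{4}] r2c3 has the single candidate 4. So r2c3=4.
Step 4. [r4c4∈{4}] nothing but 4 survives at r4c4, so r4c4=4.
Step 5. [r3c4∈{1}] r3c4 has the single candidate 1, so r3c4=1.
Step 6. [r1c3∈{1}] r1c3 is down to just 1. So r1c3=1.
Step 7. [r2c2∈{2}] nothing but 2 survives at r2c2, so r2c2=2.
Step 8. [r4c3∈{2}] r4c3 is down to just 2. So r4c3=2.
Step 9. [r4c1∈{3}] r4c1's peers cover all but 3, so r4c1=3.
Step 10. [r1c2∈{3}] r1c2 is down to just 3. So r1c2=3.

Answer: 4 3 1 2 / 1 2 4 3 / 2 4 3 1 / 3 1 2 4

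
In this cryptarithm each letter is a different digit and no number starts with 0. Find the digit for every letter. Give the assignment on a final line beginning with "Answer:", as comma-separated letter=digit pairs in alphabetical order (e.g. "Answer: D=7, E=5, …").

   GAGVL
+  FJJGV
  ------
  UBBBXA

Step 1. [col 1: L + V ≡ A (mod 10)] column 1 (L + V ≡ A (mod 10), carry-in 0) doesn't pin V yet; pick V=3 and continue, so V=3.
Step 2. [U] adding two 5-digit numbers gives at most 5+1 digits, and here it does — U is that final carry and must be 1, so U=1.
Step 3. [col 1: L + V ≡ A (mod 10)] several values work for A in column 1 (L + V ≡ A (mod 10), carry-in 0); try A=5. So A=5.
Step 4. [col 1: L + V ≡ A (mod 10)] column 1 reads L+V+carry(0)=A with V=3, A=5; with digits 1,3,5 already taken and all letters distinct, the only value for L is 2 ⇒ L=2.
Step 5. [col 2: V + G ≡ X (mod 10)] column 2 (V + G ≡ X (mod 10), carry-in 0) doesn't pin X yet; pick X=9 and continue. So X=9.
Step 6. [col 2: V + G ≡ X (mod 10)] from column 2 (V=3, X=9, carry-in 0, digits 1,2,3,5,9 already taken and all letters distinct): G must equal 6. So G=6.
Step 7. [col 3: G + J ≡ B (mod 10)] no forcing yet in column 3 (carry-in 0); J=8 is free and consistent — try it. So J=8.
Step 8. [col 3: G + J ≡ B (mod 10)] in column 3 we have G+J≡B with carry-in 0; given G=6, J=8 and digits 1,2,3,5,6,8,9 already taken and all letters distinct, that pins B to 4. So B=4.
Step 9. [col 5: G + F ≡ B (mod 10)] column 5 reads G+F+carry(1)=B with G=6, B=4; with digits 1,2,3,4,5,6,8,9 already taken and all letters distinct, the only value for F is 7. So F=7.

Answer: A=5, B=4, F=7, G=6, J=8, L=2, U=1, V=3, X=9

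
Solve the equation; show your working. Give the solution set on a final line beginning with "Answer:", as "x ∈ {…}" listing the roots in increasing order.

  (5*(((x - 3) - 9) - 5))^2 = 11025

Step 1. [(5*(((x - 3) - 9) - 5))^2 = 11025] LHS squared, RHS 11025 ≥ 0: apply √ (±), so sqrt: 5*(((x - 3) - 9) - 5) = 105 or -105.
Step 2. [5*(((x - 3) - 9) - 5) = 105 or -105] LHS = 5·(…); ÷5 both sides ⇒ div: ((x - 3) - 9) - 5 = 21 or -21.
Step 3. [((x - 3) - 9) - 5 = 21 or -21] 5 comes off first (add 5). So sub: (x - 3) - 9 = 26 or -16.
Step 4. [(x - 3) - 9 = 26 or -16] add 9: x sits inside (… - 9), so sub: x - 3 = 35 or -7.
Step 5. [x - 3 = 35 or -7] 3 comes off first (add 3) ⇒ sub: x = 38 or -4.

Answer: x ∈ {-4, 38}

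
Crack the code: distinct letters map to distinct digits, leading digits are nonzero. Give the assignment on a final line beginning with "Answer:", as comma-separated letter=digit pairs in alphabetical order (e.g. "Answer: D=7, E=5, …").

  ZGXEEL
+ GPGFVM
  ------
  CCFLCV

Step 1. [col 1: L + M ≡ V (mod 10)] column 1 (L + M ≡ V (mod 10), carry-in 0) doesn't pin V yet; pick V=3 and continue. So V=3.
Step 2. [col 1: L + M ≡ V (mod 10)] L=7 is one option consistent with column 1 (L + M ≡ V (mod 10), carry-in 0) — take it. So L=7.
Step 3. [col 1: L + M ≡ V (mod 10)] column 1 reads L+M+carry(0)=V with L=7, V=3; with digits 3,7 already taken and all letters distinct, the only value for M is 6. So M=6.
Step 4. [col 2: E + V ≡ C (mod 10)] several values work for C in column 2 (E + V ≡ C (mod 10), carry-in 1); try C=9, so C=9.
Step 5. [col 2: E + V ≡ C (mod 10)] column 2 reads E+V+carry(1)=C with V=3, C=9; with digits 3,6,7,9 already taken and all letters distinct, the only value for E is 5. So E=5.
Step 6. [col 3: E + F ≡ L (mod 10)] column 3: given E=5, L=7, carry-in 0, and digits 3,5,6,7,9 already taken and all letters distinct, E+F≡L (mod 10) forces F=2 ⇒ F=2.
Step 7. [col 4: X + G ≡ F (mod 10)] no forcing yet in column 4 (carry-in 0); G=8 is free and consistent — try it, so G=8.
Step 8. [col 4: X + G ≡ F (mod 10)] column 4 reads X+G+carry(0)=F with G=8, F=2; with digits 2,3,5,6,7,8,9 already taken and all letters distinct, the only value for X is 4 ⇒ X=4.
Step 9. [col 5: G + P ≡ C (mod 10)] column 5: given G=8, C=9, carry-in 1, and digits 2,3,4,5,6,7,8,9 already taken and all letters distinct, G+P≡C (mod 10) forces P=0 ⇒ P=0.
Step 10. [col 6: Z + G ≡ C (mod 10)] in column 6 we have Z+G≡C with carry-in 0; given G=8, C=9 and digits 0,2,3,4,5,6,7,8,9 already taken and all letters distinct, that pins Z to 1. So Z=1.

Answer: C=9, E=5, F=2, G=8, L=7, M=6, P=0, V=3, X=4, Z=1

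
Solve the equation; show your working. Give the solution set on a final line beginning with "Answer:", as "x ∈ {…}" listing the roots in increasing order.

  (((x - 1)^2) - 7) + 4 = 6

Step 1. [(((x - 1)^2) - 7) + 4 = 6] peel the +4: subtract 4 from each side, so sub: ((x - 1)^2) - 7 = 2.
Step 2. [((x - 1)^2) - 7 = 2] peel the -7: add 7 from each side, so sub: (x - 1)^2 = 9.
Step 3. [(x - 1)^2 = 9] 9 ≥ 0, LHS is (·)² — take ±√, so sqrt: x - 1 = 3 or -3.
Step 4. [x - 1 = 3 or -3] add 1: x sits inside (… - 1). So sub: x = 4 or -2.

Answer: x ∈ {-2, 4}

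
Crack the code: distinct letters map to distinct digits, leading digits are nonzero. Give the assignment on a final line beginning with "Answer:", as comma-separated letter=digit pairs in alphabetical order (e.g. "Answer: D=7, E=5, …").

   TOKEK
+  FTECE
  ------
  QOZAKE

Step 1. [col 1: K + E ≡ E (mod 10)] in column 1 we have K+E≡E with carry-in 0; given nothing yet and all letters distinct, none taken yet, that pins K to 0 ⇒ K=0.
Step 2. [Q] the sum has 6 digits but both addends have 5; that extra leading digit Q is the final carry, namely 1. So Q=1.
Step 3. [col 1: K + E ≡ E (mod 10)] column 1 (K + E ≡ E (mod 10), carry-in 0) doesn't pin E yet; pick E=6 and continue. So E=6.
Step 4. [col 2: E + C ≡ K (mod 10)] column 2: given E=6, K=0, carry-in 0, and digits 0,1,6 already taken and all letters distinct, E+C≡K (mod 10) forces C=4, so C=4.
Step 5. [col 3: K + E ≡ A (mod 10)] from column 3 (K=0, E=6, carry-in 1, digits 0,1,4,6 already taken and all letters distinct): A must equal 7 ⇒ A=7.
Step 6. [col 4: O + T ≡ Z (mod 10)] several values work for O in column 4 (O + T ≡ Z (mod 10), carry-in 0); try O=2 ⇒ O=2.
Step 7. [col 4: O + T ≡ Z (mod 10)] column 4 reads O+T+carry(0)=Z with O=2; with digits 0,1,2,4,6,7 already taken and all letters distinct, the only value for T is 3. So T=3.
Step 8. [col 4: O + T ≡ Z (mod 10)] column 4 reads O+T+carry(0)=Z with O=2, T=3; with digits 0,1,2,3,4,6,7 already taken and all letters distinct, the only value for Z is 5. So Z=5.
Step 9. [col 5: T + F ≡ O (mod 10)] in column 5 we have T+F≡O with carry-in 0; given T=3, O=2 and digits 0,1,2,3,4,5,6,7 already taken and all letters distinct, that pins F to 9, so F=9.

Answer: A=7, C=4, E=6, F=9, K=0, O=2, Q=1, T=3, Z=5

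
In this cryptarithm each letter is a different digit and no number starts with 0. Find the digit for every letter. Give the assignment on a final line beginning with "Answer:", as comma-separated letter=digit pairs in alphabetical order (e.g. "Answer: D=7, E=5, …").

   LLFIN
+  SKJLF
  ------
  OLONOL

Step 1. [col 1: N + F ≡ L (mod 10)] column 1 (N + F ≡ L (mod 10), carry-in 0) doesn't pin F yet; pick F=5 and continue. So F=5.
Step 2. [col 1: N + F ≡ L (mod 10)] no forcing yet in column 1 (carry-in 0); N=2 is free and consistent — try it ⇒ N=2.
Step 3. [col 1: N + F ≡ L (mod 10)] column 1 reads N+F+carry(0)=L with N=2, F=5; with digits 2,5 already taken and all letters distinct, the only value for L is 7. So L=7.
Step 4. [col 2: I + L ≡ O (mod 10)] column 2 (I + L ≡ O (mod 10), carry-in 0) doesn't pin I yet; pick I=4 and continue ⇒ I=4.
Step 5. [col 2: I + L ≡ O (mod 10)] column 2 reads I+L+carry(0)=O with I=4, L=7; with digits 2,4,5,7 already taken and all letters distinct, the only value for O is 1, so O=1.
Step 6. [col 3: F + J ≡ N (mod 10)] from column 3 (F=5, N=2, carry-in 1, digits 1,2,4,5,7 already taken and all letters distinct): J must equal 6 ⇒ J=6.
Step 7. [col 4: L + K ≡ O (mod 10)] in column 4 we have L+K≡O with carry-in 1; given L=7, O=1 and digits 1,2,4,5,6,7 already taken and all letters distinct, that pins K to 3 ⇒ K=3.
Step 8. [col 5: L + S ≡ L (mod 10)] column 5: given L=7, carry-in 1, and digits 1,2,3,4,5,6,7 already taken and all letters distinct, L+S≡L (mod 10) forces S=9, so S=9.

Answer: F=5, I=4, J=6, K=3, L=7, N=2, O=1, S=9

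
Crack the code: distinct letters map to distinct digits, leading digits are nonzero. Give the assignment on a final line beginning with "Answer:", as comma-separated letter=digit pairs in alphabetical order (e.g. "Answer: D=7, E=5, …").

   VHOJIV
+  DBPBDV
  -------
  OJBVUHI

Step 1. [col 1: V + V ≡ I (mod 10)] V=6 is one option consistent with column 1 (V + V ≡ I (mod 10), carry-in 0) — take it ⇒ V=6.
Step 2. [col 1: V + V ≡ I (mod 10)] column 1: given V=6, carry-in 0, and digits 6 already taken and all letters distinct, V+V≡I (mod 10) forces I=2. So I=2.
Step 3. [col 2: I + D ≡ H (mod 10)] several values work for D in column 2 (I + D ≡ H (mod 10), carry-in 1); try D=7, so D=7.
Step 4. [col 2: I + D ≡ H (mod 10)] in column 2 we have I+D≡H with carry-in 1; given I=2, D=7 and digits 2,6,7 already taken and all letters distinct, that pins H to 0 ⇒ H=0.
Step 5. [col 3: J + B ≡ U (mod 10)] J=3 is one option consistent with column 3 (J + B ≡ U (mod 10), carry-in 1) — take it ⇒ J=3.
Step 6. [O] O is the leading digit of a 7-digit sum of two 6-digit numbers; the final carry is exactly 1. So O=1.
Step 7. [col 3: J + B ≡ U (mod 10)] B=4 is one option consistent with column 3 (J + B ≡ U (mod 10), carry-in 1) — take it. So B=4.
Step 8. [col 3: J + B ≡ U (mod 10)] from column 3 (J=3, B=4, carry-in 1, digits 0,1,2,3,4,6,7 already taken and all letters distinct): U must equal 8. So U=8.
Step 9. [col 4: O + P ≡ V (mod 10)] in column 4 we have O+P≡V with carry-in 0; given O=1, V=6 and digits 0,1,2,3,4,6,7,8 already taken and all letters distinct, that pins P to 5 ⇒ P=5.

Answer: B=4, D=7, H=0, I=2, J=3, O=1, P=5, U=8, V=6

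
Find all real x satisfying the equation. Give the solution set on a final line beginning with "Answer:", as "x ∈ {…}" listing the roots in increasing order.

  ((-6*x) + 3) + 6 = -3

Step 1. [((-6*x) + 3) + 6 = -3] the outer +6 inverts by subtracting 6. So sub: (-6*x) + 3 = -9.
Step 2. [(-6*x) + 3 = -9] peel the +3: subtract 3 from each side. So sub: -6*x = -12.
Step 3. [-6*x = -12] leading coefficient -6: divide by -6, so div: x = 2.

Answer: x ∈ {2}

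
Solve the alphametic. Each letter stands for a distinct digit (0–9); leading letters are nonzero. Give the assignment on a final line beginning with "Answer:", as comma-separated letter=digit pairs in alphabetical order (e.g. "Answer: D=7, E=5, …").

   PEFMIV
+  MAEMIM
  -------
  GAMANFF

Step 1. [col 1: V + M ≡ F (mod 10)] F=8 is one option consistent with column 1 (V + M ≡ F (mod 10), carry-in 0) — take it ⇒ F=8.
Step 2. [col 1: V + M ≡ F (mod 10)] no forcing yet in column 1 (carry-in 0); V=5 is free and consistent — try it ⇒ V=5.
Step 3. [G] the sum has 7 digits but both addends have 6; that extra leading digit G is the final carry, namely 1, so G=1.
Step 4. [col 1: V + M ≡ F (mod 10)] column 1 reads V+M+carry(0)=F with V=5, F=8; with digits 1,5,8 already taken and all letters distinct, the only value for M is 3. So M=3.
Step 5. [col 2: I + I ≡ F (mod 10)] column 2 (I + I ≡ F (mod 10), carry-in 0) doesn't pin I yet; pick I=4 and continue ⇒ I=4.
Step 6. [col 3: M + M ≡ N (mod 10)] column 3 reads M+M+carry(0)=N with M=3; with digits 1,3,4,5,8 already taken and all letters distinct, the only value for N is 6 ⇒ N=6.
Step 7. [col 4: F + E ≡ A (mod 10)] no forcing yet in column 4 (carry-in 0); A=0 is free and consistent — try it. So A=0.
Step 8. [col 4: F + E ≡ A (mod 10)] column 4 reads F+E+carry(0)=A with F=8, A=0; with digits 0,1,3,4,5,6,8 already taken and all letters distinct, the only value for E is 2, so E=2.
Step 9. [col 6: P + M ≡ A (mod 10)] from column 6 (M=3, A=0, carry-in 0, digits 0,1,2,3,4,5,6,8 already taken and all letters distinct): P must equal 7. So P=7.

Answer: A=0, E=2, F=8, G=1, I=4, M=3, N=6, P=7, V=5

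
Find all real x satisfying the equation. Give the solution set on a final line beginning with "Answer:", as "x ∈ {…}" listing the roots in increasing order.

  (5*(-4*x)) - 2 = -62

Step 1. [(5*(-4*x)) - 2 = -62] peel the -2: add 2 from each side, so sub: 5*(-4*x) = -60.
Step 2. [5*(-4*x) = -60] 5 out front; divide by 5, so div: -4*x = -12.
Step 3. [-4*x = -12] leading coefficient -4: divide by -4. So div: x = 3.

Answer: x ∈ {3}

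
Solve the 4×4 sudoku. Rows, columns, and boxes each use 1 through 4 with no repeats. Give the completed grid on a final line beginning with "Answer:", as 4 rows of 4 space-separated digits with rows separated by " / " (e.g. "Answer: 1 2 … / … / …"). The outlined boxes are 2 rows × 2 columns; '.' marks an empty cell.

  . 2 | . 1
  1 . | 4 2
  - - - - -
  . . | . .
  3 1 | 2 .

Step 1. [r3c4∈{3,4}] across col 4, 3 lands solely at r3c4, so r3c4=3.
Step 2. [r3c1∈{2,4}] r3c1 is the only open cell in row 3 admitting 2. So r3c1=2.
Step 3. [r3c3∈{1}] r3c3 is down to just 1, so r3c3=1.
Step 4. [r2c2∈{3}] nothing but 3 survives at r2c2 ⇒ r2c2=3.
Step 5. [r4c4∈{4}] r4c4's peers cover all but 4. So r4c4=4.
Step 6. [r1c1∈{4}] nothing but 4 survives at r1c1. So r1c1=4.
Step 7. [r1c3∈{3}] r1c3 is down to just 3, so r1c3=3.
Step 8. [r3c2∈{4}] only 4 remains possible at r3c2. So r3c2=4.

Answer: 4 2 3 1 / 1 3 4 2 / 2 4 1 3 / 3 1 2 4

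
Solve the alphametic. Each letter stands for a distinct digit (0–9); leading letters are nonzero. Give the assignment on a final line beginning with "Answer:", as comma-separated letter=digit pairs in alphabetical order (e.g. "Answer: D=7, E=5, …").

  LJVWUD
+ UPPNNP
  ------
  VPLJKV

Step 1. [col 1: D + P ≡ V (mod 10)] column 1 (D + P ≡ V (mod 10), carry-in 0) doesn't pin D yet; pick D=2 and continue, so D=2.
Step 2. [col 1: D + P ≡ V (mod 10)] no forcing yet in column 1 (carry-in 0); V=8 is free and consistent — try it, so V=8.
Step 3. [col 1: D + P ≡ V (mod 10)] from column 1 (D=2, V=8, carry-in 0, digits 2,8 already taken and all letters distinct): P must equal 6 ⇒ P=6.
Step 4. [col 2: U + N ≡ K (mod 10)] column 2 (U + N ≡ K (mod 10), carry-in 0) doesn't pin N yet; pick N=7 and continue, so N=7.
Step 5. [col 2: U + N ≡ K (mod 10)] several values work for K in column 2 (U + N ≡ K (mod 10), carry-in 0); try K=0 ⇒ K=0.
Step 6. [col 2: U + N ≡ K (mod 10)] column 2: given N=7, K=0, carry-in 0, and digits 0,2,6,7,8 already taken and all letters distinct, U+N≡K (mod 10) forces U=3. So U=3.
Step 7. [col 3: W + N ≡ J (mod 10)] from column 3 (N=7, carry-in 1, digits 0,2,3,6,7,8 already taken and all letters distinct): W must equal 1. So W=1.
Step 8. [col 3: W + N ≡ J (mod 10)] from column 3 (W=1, N=7, carry-in 1, digits 0,1,2,3,6,7,8 already taken and all letters distinct): J must equal 9 ⇒ J=9.
Step 9. [col 4: V + P ≡ L (mod 10)] in column 4 we have V+P≡L with carry-in 0; given V=8, P=6 and digits 0,1,2,3,6,7,8,9 already taken and all letters distinct, that pins L to 4. So L=4.

Answer: D=2, J=9, K=0, L=4, N=7, P=6, U=3, V=8, W=1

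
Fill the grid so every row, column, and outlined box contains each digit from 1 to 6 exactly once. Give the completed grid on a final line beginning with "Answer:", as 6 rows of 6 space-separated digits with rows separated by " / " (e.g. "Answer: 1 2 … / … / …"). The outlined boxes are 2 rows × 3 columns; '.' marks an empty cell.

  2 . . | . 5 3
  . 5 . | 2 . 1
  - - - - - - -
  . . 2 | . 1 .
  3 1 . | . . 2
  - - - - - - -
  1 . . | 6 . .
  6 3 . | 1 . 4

Step 1. [r2c1∈{4}] nothing but 4 survives at r2c1, so r2c1=4.
Step 2. [r4c5∈{4,6}] 4 has one home in col 5: r4c5, so r4c5=4.
Step 3. [r4c3∈{5,6}] across row 4, 6 lands solely at r4c3. So r4c3=6.
Step 4. [r4c4∈{5}] r4c4's peers cover all but 5 ⇒ r4c4=5.
Step 5. [r5c2∈{2,4}] r5c2 is the only open cell in col 2 admitting 2, so r5c2=2.
Step 6. [r5c3∈{4,5}] in row 5, 4 fits only at r5c3 ⇒ r5c3=4.
Step 7. [r1c4∈{4}] only 4 remains possible at r1c4 ⇒ r1c4=4.
Step 8. [r3c1∈{5}] only 5 remains possible at r3c1, so r3c1=5.
Step 9. [r3c4∈{3}] only 3 remains possible at r3c4, so r3c4=3.
Step 10. [r5c5∈{3}] r5c5's peers cover all but 3. So r5c5=3.
Step 11. [r2c3∈{3}] nothing but 3 survives at r2c3, so r2c3=3.
Step 12. [r1c2∈{6}] only 6 remains possible at r1c2, so r1c2=6.
Step 13. [r3c6∈{6}] only 6 remains possible at r3c6. So r3c6=6.
Step 14. [r1c3∈{1}] r1c3's peers cover all but 1 ⇒ r1c3=1.
Step 15. [r3c2∈{4}] only 4 remains possible at r3c2, so r3c2=4.
Step 16. [r5c6∈{5}] only 5 remains possible at r5c6. So r5c6=5.
Step 17. [r2c5∈{6}] r2c5 has the single candidate 6, so r2c5=6.
Step 18. [r6c5∈{2}] r6c5's peers cover all but 2, so r6c5=2.
Step 19. [r6c3∈{5}] r6c3 is down to just 5. So r6c3=5.

Answer: 2 6 1 4 5 3 / 4 5 3 2 6 1 / 5 4 2 3 1 6 / 3 1 6 5 4 2 / 1 2 4 6 3 5 / 6 3 5 1 2 4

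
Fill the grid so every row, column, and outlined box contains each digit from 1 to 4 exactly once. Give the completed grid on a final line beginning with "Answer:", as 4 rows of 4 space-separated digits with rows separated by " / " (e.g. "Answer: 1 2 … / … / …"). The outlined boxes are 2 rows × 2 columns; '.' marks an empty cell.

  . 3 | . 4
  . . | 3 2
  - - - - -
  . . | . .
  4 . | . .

Step 1. [r3c1∈{1,2,3}] in col 1, 3 fits only at r3c1, so r3c1=3.
Step 2. [r3c4∈{1}] only 1 remains possible at r3c4. So r3c4=1.
Step 3. [r2c1∈{1}] r2c1 is down to just 1. So r2c1=1.
Step 4. [r3c2∈{2}] nothing but 2 survives at r3c2. So r3c2=2.
Step 5. [r3c3∈{4}] r3c3 is down to just 4. So r3c3=4.
Step 6. [r1c3∈{1}] nothing but 1 survives at r1c3. So r1c3=1.
Step 7. [r4c2∈{1}] r4c2 has the single candidate 1, so r4c2=1.
Step 8. [r2c2∈{4}] r2c2 has the single candidate 4 ⇒ r2c2=4.
Step 9. [r1c1∈{2}] only 2 remains possible at r1c1, so r1c1=2.
Step 10. [r4c3∈{2}] r4c3 has the single candidate 2 ⇒ r4c3=2.
Step 11. [r4c4∈{3}] r4c4's peers cover all but 3, so r4c4=3.

Answer: 2 3 1 4 / 1 4 3 2 / 3 2 4 1 / 4 1 2 3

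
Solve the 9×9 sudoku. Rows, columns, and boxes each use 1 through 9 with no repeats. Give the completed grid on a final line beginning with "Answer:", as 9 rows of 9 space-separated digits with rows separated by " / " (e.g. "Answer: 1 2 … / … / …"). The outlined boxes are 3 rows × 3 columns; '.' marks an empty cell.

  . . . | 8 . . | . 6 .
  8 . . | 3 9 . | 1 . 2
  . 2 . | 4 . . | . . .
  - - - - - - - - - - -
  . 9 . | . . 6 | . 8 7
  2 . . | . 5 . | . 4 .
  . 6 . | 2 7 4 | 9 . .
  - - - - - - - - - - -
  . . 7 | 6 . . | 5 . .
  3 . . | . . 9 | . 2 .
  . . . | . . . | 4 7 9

Step 1. [r2c8∈{5}] only 5 remains possible at r2c8, so r2c8=5.
Step 2. [r4c4∈{1}] only 1 remains possible at r4c4. So r4c4=1.
Step 3. [r6c3∈{1,3,5,8}] in row 6, 8 fits only at r6c3 ⇒ r6c3=8.
Step 4. [r9c4∈{5}] r9c4's peers cover all but 5 ⇒ r9c4=5.
Step 5. [r2c3∈{4,6}] in row 2, 6 fits only at r2c3. So r2c3=6.
Step 6. [r2c2∈{4,7}] r2c2 is the only open cell in row 2 admitting 4, so r2c2=4.
Step 7. [r4c5∈{3}] only 3 remains possible at r4c5, so r4c5=3.
Step 8. [r7c1∈{1,4,9}] r7c1 is the only open cell in row 7 admitting 9, so r7c1=9.
Step 9. [r8c3∈{1,4,5}] 4 has one home in box 7: r8c3, so r8c3=4.
Step 10. [r1c3∈{1,3,5,9}] r1c3 is the only open cell in row 1 admitting 9. So r1c3=9.
Step 11. [r9c6∈{1,2,3,8}] in row 9, 3 fits only at r9c6, so r9c6=3.
Step 12. [r4c3∈{5}] only 5 remains possible at r4c3. So r4c3=5.
Step 13. [r6c1∈{1}] r6c1's peers cover all but 1 ⇒ r6c1=1.
Step 14. [r7c8∈{1,3}] across col 8, 1 lands solely at r7c8 ⇒ r7c8=1.
Step 15. [r7c2∈{8}] only 8 remains possible at r7c2. So r7c2=8.
Step 16. [r9c2∈{1}] only 1 remains possible at r9c2, so r9c2=1.
Step 17. [r6c8∈{3}] only 3 remains possible at r6c8 ⇒ r6c8=3.
Step 18. [r7c6∈{2}] r7c6 is down to just 2 ⇒ r7c6=2.
Step 19. [r3c3∈{1,3}] across col 3, 1 lands solely at r3c3 ⇒ r3c3=1.
Step 20. [r1c2∈{3,5,7}] in box 1, 3 fits only at r1c2, so r1c2=3.
Step 21. [r1c6∈{1,5,7}] r1c6 is the only open cell in col 6 admitting 1. So r1c6=1.
Step 22. [r3c7∈{3,7,8}] r3c7 is the only open cell in col 7 admitting 3. So r3c7=3.
Step 23. [r8c7∈{6,8}] in col 7, 8 fits only at r8c7. So r8c7=8.
Step 24. [r1c1∈{5,7}] across row 1, 5 lands solely at r1c1, so r1c1=5.
Step 25. [r2c6∈{7}] r2c6's peers cover all but 7. So r2c6=7.
Step 26. [r8c9∈{6}] r8c9 is down to just 6 ⇒ r8c9=6.
Step 27. [r8c2∈{5}] r8c2's peers cover all but 5. So r8c2=5.
Step 28. [r8c4∈{7}] only 7 remains possible at r8c4 ⇒ r8c4=7.
Step 29. [r3c9∈{8}] r3c9 is down to just 8, so r3c9=8.
Step 30. [r5c9∈{1}] r5c9's peers cover all but 1. So r5c9=1.
Step 31. [r5c7∈{6}] r5c7 is down to just 6 ⇒ r5c7=6.
Step 32. [r9c5∈{8}] r9c5's peers cover all but 8, so r9c5=8.
Step 33. [r1c5∈{2}] r1c5 is down to just 2. So r1c5=2.
Step 34. [r3c5∈{6}] r3c5's peers cover all but 6, so r3c5=6.
Step 35. [r6c9∈{5}] r6c9 is down to just 5. So r6c9=5.
Step 36. [r5c6∈{8}] r5c6 has the single candidate 8. So r5c6=8.
Step 37. [r3c8∈{9}] nothing but 9 survives at r3c8. So r3c8=9.
Step 38. [r4c7∈{2}] only 2 remains possible at r4c7 ⇒ r4c7=2.
Step 39. [r5c3∈{3}] only 3 remains possible at r5c3, so r5c3=3.
Step 40. [r9c1∈{6}] r9c1 is down to just 6 ⇒ r9c1=6.
Step 41. [r8c5∈{1}] r8c5 is down to just 1, so r8c5=1.
Step 42. [r5c2∈{7}] r5c2 is down to just 7. So r5c2=7.
Step 43. [r4c1∈{4}] r4c1 has the single candidate 4 ⇒ r4c1=4.
Step 44. [r3c1∈{7}] only 7 remains possible at r3c1, so r3c1=7.
Step 45. [r7c9∈{3}] r7c9's peers cover all but 3 ⇒ r7c9=3.
Step 46. [r1c7∈{7}] r1c7 has the single candidate 7 ⇒ r1c7=7.
Step 47. [r5c4∈{9}] r5c4 is down to just 9 ⇒ r5c4=9.
Step 48. [r1c9∈{4}] r1c9 is down to just 4, so r1c9=4.
Step 49. [r3c6∈{5}] only 5 remains possible at r3c6 ⇒ r3c6=5.
Step 50. [r7c5∈{4}] nothing but 4 survives at r7c5. So r7c5=4.
Step 51. [r9c3∈{2}] r9c3 has the single candidate 2. So r9c3=2.

Answer: 5 3 9 8 2 1 7 6 4 / 8 4 6 3 9 7 1 5 2 / 7 2 1 4 6 5 3 9 8 / 4 9 5 1 3 6 2 8 7 / 2 7 3 9 5 8 6 4 1 / 1 6 8 2 7 4 9 3 5 / 9 8 7 6 4 2 5 1 3 / 3 5 4 7 1 9 8 2 6 / 6 1 2 5 8 3 4 7 9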